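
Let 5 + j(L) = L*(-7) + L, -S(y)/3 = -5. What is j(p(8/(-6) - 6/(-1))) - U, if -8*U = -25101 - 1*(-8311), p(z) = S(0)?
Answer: -8775/4 ≈ -2193.8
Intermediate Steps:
S(y) = 15 (S(y) = -3*(-5) = 15)
p(z) = 15
j(L) = -5 - 6*L (j(L) = -5 + (L*(-7) + L) = -5 + (-7*L + L) = -5 - 6*L)
U = 8395/4 (U = -(-25101 - 1*(-8311))/8 = -(-25101 + 8311)/8 = -⅛*(-16790) = 8395/4 ≈ 2098.8)
j(p(8/(-6) - 6/(-1))) - U = (-5 - 6*15) - 1*8395/4 = (-5 - 90) - 8395/4 = -95 - 8395/4 = -8775/4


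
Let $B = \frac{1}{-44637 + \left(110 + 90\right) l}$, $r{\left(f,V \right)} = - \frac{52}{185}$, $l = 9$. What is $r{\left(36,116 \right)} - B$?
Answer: $- \frac{2227339}{7924845} \approx -0.28106$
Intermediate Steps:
$r{\left(f,V \right)} = - \frac{52}{185}$ ($r{\left(f,V \right)} = \left(-52\right) \frac{1}{185} = - \frac{52}{185}$)
$B = - \frac{1}{42837}$ ($B = \frac{1}{-44637 + \left(110 + 90\right) 9} = \frac{1}{-44637 + 200 \cdot 9} = \frac{1}{-44637 + 1800} = \frac{1}{-42837} = - \frac{1}{42837} \approx -2.3344 \cdot 10^{-5}$)
$r{\left(36,116 \right)} - B = - \frac{52}{185} - - \frac{1}{42837} = - \frac{52}{185} + \frac{1}{42837} = - \frac{2227339}{7924845}$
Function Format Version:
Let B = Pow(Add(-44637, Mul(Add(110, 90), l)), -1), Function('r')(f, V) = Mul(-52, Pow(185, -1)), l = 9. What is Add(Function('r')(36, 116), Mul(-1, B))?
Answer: Rational(-2227339, 7924845) ≈ -0.28106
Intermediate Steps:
Function('r')(f, V) = Rational(-52, 185) (Function('r')(f, V) = Mul(-52, Rational(1, 185)) = Rational(-52, 185))
B = Rational(-1, 42837) (B = Pow(Add(-44637, Mul(Add(110, 90), 9)), -1) = Pow(Add(-44637, Mul(200, 9)), -1) = Pow(Add(-44637, 1800), -1) = Pow(-42837, -1) = Rational(-1, 42837) ≈ -2.3344e-5)
Add(Function('r')(36, 116), Mul(-1, B)) = Add(Rational(-52, 185), Mul(-1, Rational(-1, 42837))) = Add(Rational(-52, 185), Rational(1, 42837)) = Rational(-2227339, 7924845)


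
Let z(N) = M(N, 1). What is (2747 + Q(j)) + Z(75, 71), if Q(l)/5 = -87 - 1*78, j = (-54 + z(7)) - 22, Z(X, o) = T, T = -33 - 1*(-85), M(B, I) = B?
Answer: 1974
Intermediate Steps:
z(N) = N
T = 52 (T = -33 + 85 = 52)
Z(X, o) = 52
j = -69 (j = (-54 + 7) - 22 = -47 - 22 = -69)
Q(l) = -825 (Q(l) = 5*(-87 - 1*78) = 5*(-87 - 78) = 5*(-165) = -825)
(2747 + Q(j)) + Z(75, 71) = (2747 - 825) + 52 = 1922 + 52 = 1974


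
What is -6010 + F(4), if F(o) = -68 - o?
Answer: -6082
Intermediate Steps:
-6010 + F(4) = -6010 + (-68 - 1*4) = -6010 + (-68 - 4) = -6010 - 72 = -6082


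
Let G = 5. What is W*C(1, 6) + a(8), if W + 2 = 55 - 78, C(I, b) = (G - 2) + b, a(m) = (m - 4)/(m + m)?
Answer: -899/4 ≈ -224.75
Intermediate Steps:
a(m) = (-4 + m)/(2*m) (a(m) = (-4 + m)/((2*m)) = (-4 + m)*(1/(2*m)) = (-4 + m)/(2*m))
C(I, b) = 3 + b (C(I, b) = (5 - 2) + b = 3 + b)
W = -25 (W = -2 + (55 - 78) = -2 - 23 = -25)
W*C(1, 6) + a(8) = -25*(3 + 6) + (1/2)*(-4 + 8)/8 = -25*9 + (1/2)*(1/8)*4 = -225 + 1/4 = -899/4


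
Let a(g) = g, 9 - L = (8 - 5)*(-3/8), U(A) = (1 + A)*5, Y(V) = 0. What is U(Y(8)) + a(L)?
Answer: 121/8 ≈ 15.125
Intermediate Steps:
U(A) = 5 + 5*A
L = 81/8 (L = 9 - (8 - 5)*(-3/8) = 9 - 3*(-3*⅛) = 9 - 3*(-3)/8 = 9 - 1*(-9/8) = 9 + 9/8 = 81/8 ≈ 10.125)
U(Y(8)) + a(L) = (5 + 5*0) + 81/8 = (5 + 0) + 81/8 = 5 + 81/8 = 121/8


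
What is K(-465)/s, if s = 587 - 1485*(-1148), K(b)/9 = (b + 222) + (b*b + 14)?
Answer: 1943964/1705367 ≈ 1.1399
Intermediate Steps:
K(b) = 2124 + 9*b + 9*b² (K(b) = 9*((b + 222) + (b*b + 14)) = 9*((222 + b) + (b² + 14)) = 9*((222 + b) + (14 + b²)) = 9*(236 + b + b²) = 2124 + 9*b + 9*b²)
s = 1705367 (s = 587 + 1704780 = 1705367)
K(-465)/s = (2124 + 9*(-465) + 9*(-465)²)/1705367 = (2124 - 4185 + 9*216225)*(1/1705367) = (2124 - 4185 + 1946025)*(1/1705367) = 1943964*(1/1705367) = 1943964/1705367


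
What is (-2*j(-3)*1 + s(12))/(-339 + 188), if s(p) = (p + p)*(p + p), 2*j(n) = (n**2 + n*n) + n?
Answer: -561/151 ≈ -3.7152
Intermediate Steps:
j(n) = n**2 + n/2 (j(n) = ((n**2 + n*n) + n)/2 = ((n**2 + n**2) + n)/2 = (2*n**2 + n)/2 = (n + 2*n**2)/2 = n**2 + n/2)
s(p) = 4*p**2 (s(p) = (2*p)*(2*p) = 4*p**2)
(-2*j(-3)*1 + s(12))/(-339 + 188) = (-(-6)*(1/2 - 3)*1 + 4*12**2)/(-339 + 188) = (-(-6)*(-5)/2*1 + 4*144)/(-151) = (-2*15/2*1 + 576)*(-1/151) = (-15*1 + 576)*(-1/151) = (-15 + 576)*(-1/151) = 561*(-1/151) = -561/151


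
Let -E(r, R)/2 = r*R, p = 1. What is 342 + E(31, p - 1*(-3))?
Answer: 94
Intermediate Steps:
E(r, R) = -2*R*r (E(r, R) = -2*r*R = -2*R*r)
342 + E(31, p - 1*(-3)) = 342 - 2*(1 - 1*(-3))*31 = 342 - 2*(1 + 3)*31 = 342 - 2*4*31 = 342 - 248 = 94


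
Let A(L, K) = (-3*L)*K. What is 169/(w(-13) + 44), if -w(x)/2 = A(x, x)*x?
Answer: -169/13138 ≈ -0.012863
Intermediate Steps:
A(L, K) = -3*K*L
w(x) = 6*x**3 (w(x) = -2*(-3*x*x)*x = -2*(-3*x**2)*x = -(-6)*x**3 = 6*x**3)
169/(w(-13) + 44) = 169/(6*(-13)**3 + 44) = 169/(6*(-2197) + 44) = 169/(-13182 + 44) = 169/(-13138) = 169*(-1/13138) = -169/13138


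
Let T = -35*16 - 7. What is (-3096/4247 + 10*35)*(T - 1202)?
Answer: -2624053226/4247 ≈ -6.1786e+5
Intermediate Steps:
T = -567 (T = -560 - 7 = -567)
(-3096/4247 + 10*35)*(T - 1202) = (-3096/4247 + 10*35)*(-567 - 1202) = (-3096*1/4247 + 350)*(-1769) = (-3096/4247 + 350)*(-1769) = (1483354/4247)*(-1769) = -2624053226/4247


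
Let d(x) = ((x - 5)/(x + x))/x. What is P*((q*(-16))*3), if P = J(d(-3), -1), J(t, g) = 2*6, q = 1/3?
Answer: -192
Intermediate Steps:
q = ⅓ ≈ 0.33333
d(x) = (-5 + x)/(2*x²) (d(x) = ((-5 + x)/((2*x)))/x = ((-5 + x)*(1/(2*x)))/x = ((-5 + x)/(2*x))/x = (-5 + x)/(2*x²))
J(t, g) = 12
P = 12
P*((q*(-16))*3) = 12*(((⅓)*(-16))*3) = 12*(-16/3*3) = 12*(-16) = -192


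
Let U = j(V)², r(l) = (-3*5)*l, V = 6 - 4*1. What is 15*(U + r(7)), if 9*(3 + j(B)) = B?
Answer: -39400/27 ≈ -1459.3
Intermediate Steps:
V = 2 (V = 6 - 4 = 2)
j(B) = -3 + B/9
r(l) = -15*l
U = 625/81 (U = (-3 + (⅑)*2)² = (-3 + 2/9)² = (-25/9)² = 625/81 ≈ 7.7160)
15*(U + r(7)) = 15*(625/81 - 15*7) = 15*(625/81 - 105) = 15*(-7880/81) = -39400/27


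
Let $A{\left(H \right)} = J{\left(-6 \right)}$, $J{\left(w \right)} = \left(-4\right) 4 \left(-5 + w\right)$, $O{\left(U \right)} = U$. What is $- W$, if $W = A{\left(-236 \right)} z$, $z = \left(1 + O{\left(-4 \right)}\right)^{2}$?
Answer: $-1584$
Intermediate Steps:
$J{\left(w \right)} = 80 - 16 w$ ($J{\left(w \right)} = - 16 \left(-5 + w\right) = 80 - 16 w$)
$A{\left(H \right)} = 176$ ($A{\left(H \right)} = 80 - -96 = 80 + 96 = 176$)
$z = 9$ ($z = \left(1 - 4\right)^{2} = \left(-3\right)^{2} = 9$)
$W = 1584$ ($W = 176 \cdot 9 = 1584$)
$- W = \left(-1\right) 1584 = -1584$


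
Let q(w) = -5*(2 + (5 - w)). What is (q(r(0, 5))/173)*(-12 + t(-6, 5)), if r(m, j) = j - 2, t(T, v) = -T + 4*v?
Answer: -280/173 ≈ -1.6185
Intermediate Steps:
r(m, j) = -2 + j
q(w) = -35 + 5*w (q(w) = -5*(7 - w) = -35 + 5*w)
(q(r(0, 5))/173)*(-12 + t(-6, 5)) = ((-35 + 5*(-2 + 5))/173)*(-12 + (-1*(-6) + 4*5)) = ((-35 + 5*3)*(1/173))*(-12 + (6 + 20)) = ((-35 + 15)*(1/173))*(-12 + 26) = -20*1/173*14 = -20/173*14 = -280/173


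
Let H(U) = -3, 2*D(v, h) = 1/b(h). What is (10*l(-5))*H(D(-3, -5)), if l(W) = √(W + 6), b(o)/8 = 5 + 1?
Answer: -30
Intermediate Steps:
b(o) = 48 (b(o) = 8*(5 + 1) = 8*6 = 48)
l(W) = √(6 + W)
D(v, h) = 1/96 (D(v, h) = (½)/48 = (½)*(1/48) = 1/96)
(10*l(-5))*H(D(-3, -5)) = (10*√(6 - 5))*(-3) = (10*√1)*(-3) = (10*1)*(-3) = 10*(-3) = -30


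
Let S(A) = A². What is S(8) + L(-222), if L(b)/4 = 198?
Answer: 856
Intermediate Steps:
L(b) = 792 (L(b) = 4*198 = 792)
S(8) + L(-222) = 8² + 792 = 64 + 792 = 856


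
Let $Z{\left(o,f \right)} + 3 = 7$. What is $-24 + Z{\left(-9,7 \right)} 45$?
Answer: $156$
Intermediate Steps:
$Z{\left(o,f \right)} = 4$ ($Z{\left(o,f \right)} = -3 + 7 = 4$)
$-24 + Z{\left(-9,7 \right)} 45 = -24 + 4 \cdot 45 = -24 + 180 = 156$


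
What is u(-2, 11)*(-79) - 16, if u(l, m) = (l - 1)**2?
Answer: -727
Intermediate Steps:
u(l, m) = (-1 + l)**2
u(-2, 11)*(-79) - 16 = (-1 - 2)**2*(-79) - 16 = (-3)**2*(-79) - 16 = 9*(-79) - 16 = -711 - 16 = -727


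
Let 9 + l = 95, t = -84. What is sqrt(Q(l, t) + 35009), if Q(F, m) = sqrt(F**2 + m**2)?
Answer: sqrt(35009 + 2*sqrt(3613)) ≈ 187.43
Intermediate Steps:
l = 86 (l = -9 + 95 = 86)
sqrt(Q(l, t) + 35009) = sqrt(sqrt(86**2 + (-84)**2) + 35009) = sqrt(sqrt(7396 + 7056) + 35009) = sqrt(sqrt(14452) + 35009) = sqrt(2*sqrt(3613) + 35009) = sqrt(35009 + 2*sqrt(3613))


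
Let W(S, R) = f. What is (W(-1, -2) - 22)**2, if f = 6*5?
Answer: 64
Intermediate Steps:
f = 30
W(S, R) = 30
(W(-1, -2) - 22)**2 = (30 - 22)**2 = 8**2 = 64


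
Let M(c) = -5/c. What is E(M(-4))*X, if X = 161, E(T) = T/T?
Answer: 161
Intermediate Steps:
E(T) = 1
E(M(-4))*X = 1*161 = 161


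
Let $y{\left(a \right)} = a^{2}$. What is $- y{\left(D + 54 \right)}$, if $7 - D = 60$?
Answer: $-1$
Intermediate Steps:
$D = -53$ ($D = 7 - 60 = -53$)
$- y{\left(D + 54 \right)} = - \left(-53 + 54\right)^{2} = - 1^{2} = \left(-1\right) 1 = -1$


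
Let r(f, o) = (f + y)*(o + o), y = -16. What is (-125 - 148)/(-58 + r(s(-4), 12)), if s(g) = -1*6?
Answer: 273/586 ≈ 0.46587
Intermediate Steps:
s(g) = -6
r(f, o) = 2*o*(-16 + f) (r(f, o) = (f - 16)*(o + o) = (-16 + f)*(2*o) = 2*o*(-16 + f))
(-125 - 148)/(-58 + r(s(-4), 12)) = (-125 - 148)/(-58 + 2*12*(-16 - 6)) = -273/(-58 + 2*12*(-22)) = -273/(-58 - 528) = -273/(-586) = -273*(-1/586) = 273/586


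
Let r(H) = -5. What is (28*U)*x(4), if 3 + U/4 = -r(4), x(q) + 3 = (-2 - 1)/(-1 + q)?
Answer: -896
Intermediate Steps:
x(q) = -3 - 3/(-1 + q) (x(q) = -3 + (-2 - 1)/(-1 + q) = -3 - 3/(-1 + q))
U = 8 (U = -12 + 4*(-1*(-5)) = -12 + 4*5 = -12 + 20 = 8)
(28*U)*x(4) = (28*8)*(-3*4/(-1 + 4)) = 224*(-3*4/3) = 224*(-3*4*1/3) = 224*(-4) = -896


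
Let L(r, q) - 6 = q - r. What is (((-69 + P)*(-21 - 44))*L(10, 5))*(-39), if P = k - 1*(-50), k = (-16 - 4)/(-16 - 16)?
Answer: -372645/8 ≈ -46581.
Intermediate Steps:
L(r, q) = 6 + q - r (L(r, q) = 6 + (q - r) = 6 + q - r)
k = 5/8 (k = -20/(-32) = -20*(-1/32) = 5/8 ≈ 0.62500)
P = 405/8 (P = 5/8 - 1*(-50) = 5/8 + 50 = 405/8 ≈ 50.625)
(((-69 + P)*(-21 - 44))*L(10, 5))*(-39) = (((-69 + 405/8)*(-21 - 44))*(6 + 5 - 1*10))*(-39) = ((-147/8*(-65))*(6 + 5 - 10))*(-39) = ((9555/8)*1)*(-39) = (9555/8)*(-39) = -372645/8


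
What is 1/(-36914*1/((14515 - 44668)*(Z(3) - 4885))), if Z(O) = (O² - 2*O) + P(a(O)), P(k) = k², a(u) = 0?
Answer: -73603473/18457 ≈ -3987.8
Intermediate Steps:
Z(O) = O² - 2*O (Z(O) = (O² - 2*O) + 0² = (O² - 2*O) + 0 = O² - 2*O)
1/(-36914*1/((14515 - 44668)*(Z(3) - 4885))) = 1/(-36914*1/((14515 - 44668)*(3*(-2 + 3) - 4885))) = 1/(-36914*(-1/(30153*(3*1 - 4885)))) = 1/(-36914*(-1/(30153*(3 - 4885)))) = 1/(-36914/((-30153*(-4882)))) = 1/(-36914/147206946) = 1/(-36914*1/147206946) = 1/(-18457/73603473) = -73603473/18457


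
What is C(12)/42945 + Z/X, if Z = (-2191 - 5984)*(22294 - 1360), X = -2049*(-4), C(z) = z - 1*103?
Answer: -174986015383/8380410 ≈ -20880.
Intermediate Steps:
C(z) = -103 + z (C(z) = z - 103 = -103 + z)
X = 8196
Z = -171135450 (Z = -8175*20934 = -171135450)
C(12)/42945 + Z/X = (-103 + 12)/42945 - 171135450/8196 = -91*1/42945 - 171135450*1/8196 = -13/6135 - 28522575/1366 = -174986015383/8380410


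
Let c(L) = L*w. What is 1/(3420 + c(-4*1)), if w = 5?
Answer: 1/3400 ≈ 0.00029412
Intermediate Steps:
c(L) = 5*L (c(L) = L*5 = 5*L)
1/(3420 + c(-4*1)) = 1/(3420 + 5*(-4*1)) = 1/(3420 + 5*(-4)) = 1/(3420 - 20) = 1/3400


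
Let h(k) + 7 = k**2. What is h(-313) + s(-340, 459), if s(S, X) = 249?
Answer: 98211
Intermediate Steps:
h(k) = -7 + k**2
h(-313) + s(-340, 459) = (-7 + (-313)**2) + 249 = (-7 + 97969) + 249 = 97962 + 249 = 98211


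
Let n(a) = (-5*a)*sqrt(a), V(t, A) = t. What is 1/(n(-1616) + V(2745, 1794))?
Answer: 549/21102071485 - 6464*I*sqrt(101)/21102071485 ≈ 2.6016e-8 - 3.0785e-6*I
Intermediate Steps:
n(a) = -5*a**(3/2)
1/(n(-1616) + V(2745, 1794)) = 1/(-(-32320)*I*sqrt(101) + 2745) = 1/(32320*I*sqrt(101) + 2745) = 1/(2745 + 32320*I*sqrt(101))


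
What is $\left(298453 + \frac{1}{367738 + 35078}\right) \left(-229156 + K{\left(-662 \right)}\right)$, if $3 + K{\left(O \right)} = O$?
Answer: $- \frac{9209819455018943}{134272} \approx -6.8591 \cdot 10^{10}$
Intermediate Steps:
$K{\left(O \right)} = -3 + O$
$\left(298453 + \frac{1}{367738 + 35078}\right) \left(-229156 + K{\left(-662 \right)}\right) = \left(298453 + \frac{1}{367738 + 35078}\right) \left(-229156 - 665\right) = \left(298453 + \frac{1}{402816}\right) \left(-229156 - 665\right) = \left(298453 + \frac{1}{402816}\right) \left(-229821\right) = \frac{120221643649}{402816} \left(-229821\right) = - \frac{9209819455018943}{134272}$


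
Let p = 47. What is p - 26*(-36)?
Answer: 983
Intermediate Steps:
p - 26*(-36) = 47 - 26*(-36) = 47 + 936 = 983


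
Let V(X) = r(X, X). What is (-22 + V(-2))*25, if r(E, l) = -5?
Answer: -675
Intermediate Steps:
V(X) = -5
(-22 + V(-2))*25 = (-22 - 5)*25 = -27*25 = -675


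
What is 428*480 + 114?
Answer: 205554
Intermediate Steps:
428*480 + 114 = 205440 + 114 = 205554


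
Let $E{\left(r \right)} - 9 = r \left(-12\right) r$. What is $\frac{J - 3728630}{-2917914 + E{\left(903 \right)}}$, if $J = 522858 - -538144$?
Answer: $\frac{2667628}{12702813} \approx 0.21$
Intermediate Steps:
$J = 1061002$ ($J = 522858 + 538144 = 1061002$)
$E{\left(r \right)} = 9 - 12 r^{2}$ ($E{\left(r \right)} = 9 + r \left(-12\right) r = 9 + - 12 r r = 9 - 12 r^{2}$)
$\frac{J - 3728630}{-2917914 + E{\left(903 \right)}} = \frac{1061002 - 3728630}{-2917914 + \left(9 - 12 \cdot 903^{2}\right)} = - \frac{2667628}{-2917914 + \left(9 - 9784908\right)} = - \frac{2667628}{-2917914 - 9784899} = - \frac{2667628}{-12702813} = \left(-2667628\right) \left(- \frac{1}{12702813}\right) = \frac{2667628}{12702813}$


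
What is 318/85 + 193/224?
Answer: 87637/19040 ≈ 4.6028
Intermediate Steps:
318/85 + 193/224 = 87637/19040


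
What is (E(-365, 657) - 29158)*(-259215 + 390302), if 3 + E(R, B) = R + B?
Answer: -3784350603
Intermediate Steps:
E(R, B) = -3 + B + R (E(R, B) = -3 + (R + B) = -3 + (B + R) = -3 + B + R)
(E(-365, 657) - 29158)*(-259215 + 390302) = ((-3 + 657 - 365) - 29158)*(-259215 + 390302) = (289 - 29158)*131087 = -28869*131087 = -3784350603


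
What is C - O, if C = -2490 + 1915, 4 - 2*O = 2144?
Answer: 495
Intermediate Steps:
O = -1070 (O = 2 - ½*2144 = 2 - 1072 = -1070)
C = -575
C - O = -575 - 1*(-1070) = -575 + 1070 = 495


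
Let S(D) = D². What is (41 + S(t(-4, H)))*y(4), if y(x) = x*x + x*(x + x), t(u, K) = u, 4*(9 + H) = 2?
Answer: 2736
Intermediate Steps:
H = -17/2 (H = -9 + (¼)*2 = -9 + ½ = -17/2 ≈ -8.5000)
y(x) = 3*x² (y(x) = x² + x*(2*x) = x² + 2*x² = 3*x²)
(41 + S(t(-4, H)))*y(4) = (41 + (-4)²)*(3*4²) = (41 + 16)*(3*16) = 57*48 = 2736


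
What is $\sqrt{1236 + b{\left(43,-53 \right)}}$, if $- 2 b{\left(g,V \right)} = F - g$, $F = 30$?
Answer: $\frac{\sqrt{4970}}{2} \approx 35.249$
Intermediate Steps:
$b{\left(g,V \right)} = -15 + \frac{g}{2}$ ($b{\left(g,V \right)} = - \frac{30 - g}{2} = -15 + \frac{g}{2}$)
$\sqrt{1236 + b{\left(43,-53 \right)}} = \sqrt{1236 + \left(-15 + \frac{1}{2} \cdot 43\right)} = \sqrt{1236 + \left(-15 + \frac{43}{2}\right)} = \sqrt{1236 + \frac{13}{2}} = \sqrt{\frac{2485}{2}} = \frac{\sqrt{4970}}{2}$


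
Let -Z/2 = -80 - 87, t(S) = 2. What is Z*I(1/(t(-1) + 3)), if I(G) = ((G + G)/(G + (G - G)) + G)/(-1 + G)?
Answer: -1837/2 ≈ -918.50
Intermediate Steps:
Z = 334 (Z = -2*(-80 - 87) = -2*(-167) = 334)
I(G) = (2 + G)/(-1 + G) (I(G) = ((2*G)/(G + 0) + G)/(-1 + G) = ((2*G)/G + G)/(-1 + G) = (2 + G)/(-1 + G))
Z*I(1/(t(-1) + 3)) = 334*((2 + 1/(2 + 3))/(-1 + 1/(2 + 3))) = 334*((2 + 1/5)/(-1 + 1/5)) = 334*((2 + ⅕)/(-1 + ⅕)) = 334*((11/5)/(-⅘)) = 334*(-5/4*11/5) = 334*(-11/4) = -1837/2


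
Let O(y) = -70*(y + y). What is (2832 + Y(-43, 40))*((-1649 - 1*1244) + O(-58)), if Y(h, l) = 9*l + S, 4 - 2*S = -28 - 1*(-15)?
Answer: 33458027/2 ≈ 1.6729e+7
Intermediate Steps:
S = 17/2 (S = 2 - (-28 - 1*(-15))/2 = 2 - (-28 + 15)/2 = 2 - ½*(-13) = 2 + 13/2 = 17/2 ≈ 8.5000)
Y(h, l) = 17/2 + 9*l (Y(h, l) = 9*l + 17/2 = 17/2 + 9*l)
O(y) = -140*y
(2832 + Y(-43, 40))*((-1649 - 1*1244) + O(-58)) = (2832 + (17/2 + 9*40))*((-1649 - 1*1244) - 140*(-58)) = (2832 + (17/2 + 360))*((-1649 - 1244) + 8120) = (2832 + 737/2)*(-2893 + 8120) = (6401/2)*5227 = 33458027/2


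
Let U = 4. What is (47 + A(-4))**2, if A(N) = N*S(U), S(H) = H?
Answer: 961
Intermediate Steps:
A(N) = 4*N (A(N) = N*4 = 4*N)
(47 + A(-4))**2 = (47 + 4*(-4))**2 = (47 - 16)**2 = 31**2 = 961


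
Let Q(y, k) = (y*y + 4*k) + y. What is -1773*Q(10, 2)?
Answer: -209214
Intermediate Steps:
Q(y, k) = y + y² + 4*k (Q(y, k) = (y² + 4*k) + y = y + y² + 4*k)
-1773*Q(10, 2) = -1773*(10 + 10² + 4*2) = -1773*(10 + 100 + 8) = -1773*118 = -209214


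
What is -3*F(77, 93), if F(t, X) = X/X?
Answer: -3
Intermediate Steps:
F(t, X) = 1
-3*F(77, 93) = -3*1 = -3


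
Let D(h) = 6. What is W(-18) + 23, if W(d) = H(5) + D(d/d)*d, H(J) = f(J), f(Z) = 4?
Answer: -81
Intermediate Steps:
H(J) = 4
W(d) = 4 + 6*d
W(-18) + 23 = (4 + 6*(-18)) + 23 = (4 - 108) + 23 = -104 + 23 = -81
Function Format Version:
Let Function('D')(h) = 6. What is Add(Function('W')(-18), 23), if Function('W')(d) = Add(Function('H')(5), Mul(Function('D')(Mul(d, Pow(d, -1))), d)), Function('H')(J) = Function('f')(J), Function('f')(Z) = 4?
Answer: -81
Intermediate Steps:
Function('H')(J) = 4
Function('W')(d) = Add(4, Mul(6, d))
Add(Function('W')(-18), 23) = Add(Add(4, Mul(6, -18)), 23) = Add(Add(4, -108), 23) = Add(-104, 23) = -81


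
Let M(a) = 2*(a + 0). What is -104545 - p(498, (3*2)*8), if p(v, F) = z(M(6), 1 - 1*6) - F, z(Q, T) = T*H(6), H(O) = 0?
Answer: -104497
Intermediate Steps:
M(a) = 2*a
z(Q, T) = 0 (z(Q, T) = T*0 = 0)
p(v, F) = -F (p(v, F) = 0 - F = -F)
-104545 - p(498, (3*2)*8) = -104545 - (-1)*(3*2)*8 = -104545 - (-1)*6*8 = -104545 - (-1)*48 = -104545 - 1*(-48) = -104545 + 48 = -104497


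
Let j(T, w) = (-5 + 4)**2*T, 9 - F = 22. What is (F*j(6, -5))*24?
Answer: -1872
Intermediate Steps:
F = -13 (F = 9 - 1*22 = 9 - 22 = -13)
j(T, w) = T (j(T, w) = (-1)**2*T = 1*T = T)
(F*j(6, -5))*24 = -13*6*24 = -78*24 = -1872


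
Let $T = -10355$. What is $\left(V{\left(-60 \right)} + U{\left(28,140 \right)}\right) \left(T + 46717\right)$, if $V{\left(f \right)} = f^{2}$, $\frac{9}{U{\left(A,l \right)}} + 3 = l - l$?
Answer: $130794114$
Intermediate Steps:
$U{\left(A,l \right)} = -3$ ($U{\left(A,l \right)} = \frac{9}{-3 + \left(l - l\right)} = \frac{9}{-3 + 0} = \frac{9}{-3} = 9 \left(- \frac{1}{3}\right) = -3$)
$\left(V{\left(-60 \right)} + U{\left(28,140 \right)}\right) \left(T + 46717\right) = \left(\left(-60\right)^{2} - 3\right) \left(-10355 + 46717\right) = \left(3600 - 3\right) 36362 = 3597 \cdot 36362 = 130794114$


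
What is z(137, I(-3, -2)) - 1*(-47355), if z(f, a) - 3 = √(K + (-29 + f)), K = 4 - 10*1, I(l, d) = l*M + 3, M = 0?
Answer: 47358 + √102 ≈ 47368.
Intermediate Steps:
I(l, d) = 3 (I(l, d) = l*0 + 3 = 0 + 3 = 3)
K = -6 (K = 4 - 10 = -6)
z(f, a) = 3 + √(-35 + f) (z(f, a) = 3 + √(-6 + (-29 + f)) = 3 + √(-35 + f))
z(137, I(-3, -2)) - 1*(-47355) = (3 + √(-35 + 137)) - 1*(-47355) = (3 + √102) + 47355 = 47358 + √102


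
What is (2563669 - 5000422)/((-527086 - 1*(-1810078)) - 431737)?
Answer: -2436753/851255 ≈ -2.8625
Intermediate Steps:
(2563669 - 5000422)/((-527086 - 1*(-1810078)) - 431737) = -2436753/((-527086 + 1810078) - 431737) = -2436753/(1282992 - 431737) = -2436753/851255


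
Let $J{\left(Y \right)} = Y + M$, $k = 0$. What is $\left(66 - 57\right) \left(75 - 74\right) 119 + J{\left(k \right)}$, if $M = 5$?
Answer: $1076$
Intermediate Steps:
$J{\left(Y \right)} = 5 + Y$ ($J{\left(Y \right)} = Y + 5 = 5 + Y$)
$\left(66 - 57\right) \left(75 - 74\right) 119 + J{\left(k \right)} = \left(66 - 57\right) \left(75 - 74\right) 119 + \left(5 + 0\right) = 9 \cdot 1 \cdot 119 + 5 = 9 \cdot 119 + 5 = 1071 + 5 = 1076$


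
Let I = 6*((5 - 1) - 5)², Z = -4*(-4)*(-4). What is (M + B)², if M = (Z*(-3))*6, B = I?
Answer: 1340964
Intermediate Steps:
Z = -64 (Z = 16*(-4) = -64)
I = 6 (I = 6*(4 - 5)² = 6*(-1)² = 6*1 = 6)
B = 6
M = 1152 (M = -64*(-3)*6 = 192*6 = 1152)
(M + B)² = (1152 + 6)² = 1158² = 1340964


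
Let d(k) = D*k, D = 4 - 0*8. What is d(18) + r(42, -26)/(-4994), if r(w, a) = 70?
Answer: 179749/2497 ≈ 71.986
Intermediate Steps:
D = 4 (D = 4 - 1*0 = 4 + 0 = 4)
d(k) = 4*k
d(18) + r(42, -26)/(-4994) = 4*18 + 70/(-4994) = 72 + 70*(-1/4994) = 72 - 35/2497 = 179749/2497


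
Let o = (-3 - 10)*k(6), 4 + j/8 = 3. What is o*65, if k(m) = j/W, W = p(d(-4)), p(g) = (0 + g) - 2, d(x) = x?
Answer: -3380/3 ≈ -1126.7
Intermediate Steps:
j = -8 (j = -32 + 8*3 = -32 + 24 = -8)
p(g) = -2 + g (p(g) = g - 2 = -2 + g)
W = -6 (W = -2 - 4 = -6)
k(m) = 4/3 (k(m) = -8/(-6) = -8*(-1/6) = 4/3)
o = -52/3 (o = (-3 - 10)*(4/3) = -13*4/3 = -52/3 ≈ -17.333)
o*65 = -52/3*65 = -3380/3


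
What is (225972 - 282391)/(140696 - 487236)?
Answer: 56419/346540 ≈ 0.16281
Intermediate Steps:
(225972 - 282391)/(140696 - 487236) = -56419/(-346540) = -56419*(-1/346540) = 56419/346540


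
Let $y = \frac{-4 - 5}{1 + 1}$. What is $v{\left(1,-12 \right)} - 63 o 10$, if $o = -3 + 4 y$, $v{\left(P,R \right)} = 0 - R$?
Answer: $13242$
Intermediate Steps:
$y = - \frac{9}{2} \approx -4.5$
$v{\left(P,R \right)} = - R$
$o = -21$ ($o = -3 + 4 \left(- \frac{9}{2}\right) = -3 - 18 = -21$)
$v{\left(1,-12 \right)} - 63 o 10 = \left(-1\right) \left(-12\right) - 63 \left(\left(-21\right) 10\right) = 12 - -13230 = 12 + 13230 = 13242$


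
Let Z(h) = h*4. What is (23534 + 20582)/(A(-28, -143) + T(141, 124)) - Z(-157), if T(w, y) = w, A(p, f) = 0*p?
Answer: 132664/141 ≈ 940.88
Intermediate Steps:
A(p, f) = 0
Z(h) = 4*h
(23534 + 20582)/(A(-28, -143) + T(141, 124)) - Z(-157) = (23534 + 20582)/(0 + 141) - 4*(-157) = 44116/141 - 1*(-628) = 44116*(1/141) + 628 = 44116/141 + 628 = 132664/141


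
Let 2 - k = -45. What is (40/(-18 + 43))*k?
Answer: 376/5 ≈ 75.200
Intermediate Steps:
k = 47 (k = 2 - 1*(-45) = 2 + 45 = 47)
(40/(-18 + 43))*k = (40/(-18 + 43))*47 = (40/25)*47 = (40*(1/25))*47 = (8/5)*47 = 376/5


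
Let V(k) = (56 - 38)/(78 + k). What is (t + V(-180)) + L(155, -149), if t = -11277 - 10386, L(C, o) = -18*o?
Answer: -322680/17 ≈ -18981.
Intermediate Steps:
V(k) = 18/(78 + k)
t = -21663
(t + V(-180)) + L(155, -149) = (-21663 + 18/(78 - 180)) - 18*(-149) = (-21663 + 18/(-102)) + 2682 = (-21663 + 18*(-1/102)) + 2682 = (-21663 - 3/17) + 2682 = -368274/17 + 2682 = -322680/17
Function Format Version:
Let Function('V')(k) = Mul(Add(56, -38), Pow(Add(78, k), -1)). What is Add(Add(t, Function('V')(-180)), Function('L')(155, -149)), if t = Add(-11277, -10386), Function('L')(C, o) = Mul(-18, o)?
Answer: Rational(-322680, 17) ≈ -18981.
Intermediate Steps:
Function('V')(k) = Mul(18, Pow(Add(78, k), -1))
t = -21663
Add(Add(t, Function('V')(-180)), Function('L')(155, -149)) = Add(Add(-21663, Mul(18, Pow(Add(78, -180), -1))), Mul(-18, -149)) = Add(Add(-21663, Mul(18, Pow(-102, -1))), 2682) = Add(Add(-21663, Mul(18, Rational(-1, 102))), 2682) = Add(Add(-21663, Rational(-3, 17)), 2682) = Add(Rational(-368274, 17), 2682) = Rational(-322680, 17)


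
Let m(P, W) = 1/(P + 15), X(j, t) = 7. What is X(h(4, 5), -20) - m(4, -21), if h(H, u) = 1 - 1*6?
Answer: 132/19 ≈ 6.9474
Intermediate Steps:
h(H, u) = -5 (h(H, u) = 1 - 6 = -5)
m(P, W) = 1/(15 + P)
X(h(4, 5), -20) - m(4, -21) = 7 - 1/(15 + 4) = 7 - 1/19 = 132/19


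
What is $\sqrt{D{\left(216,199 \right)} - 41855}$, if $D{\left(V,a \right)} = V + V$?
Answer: $i \sqrt{41423} \approx 203.53 i$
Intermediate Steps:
$D{\left(V,a \right)} = 2 V$
$\sqrt{D{\left(216,199 \right)} - 41855} = \sqrt{2 \cdot 216 - 41855} = \sqrt{432 - 41855} = \sqrt{-41423} = i \sqrt{41423}$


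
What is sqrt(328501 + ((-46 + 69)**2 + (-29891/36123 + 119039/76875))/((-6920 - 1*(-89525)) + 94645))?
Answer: sqrt(62884269824582138737403761070)/437524786250 ≈ 573.15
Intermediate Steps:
sqrt(328501 + ((-46 + 69)**2 + (-29891/36123 + 119039/76875))/((-6920 - 1*(-89525)) + 94645)) = sqrt(328501 + (23**2 + (-29891*1/36123 + 119039*(1/76875)))/((-6920 + 89525) + 94645)) = sqrt(328501 + (529 + (-29891/36123 + 119039/76875))/(82605 + 94645)) = sqrt(328501 + (529 + 222463908/308550625)/177250) = sqrt(328501 + (163445744533/308550625)*(1/177250)) = sqrt(328501 + 163445744533/54690598281250) = sqrt(17965916389434650783/54690598281250) = sqrt(62884269824582138737403761070)/437524786250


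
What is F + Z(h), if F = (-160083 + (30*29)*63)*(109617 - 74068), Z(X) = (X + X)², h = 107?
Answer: -3742304081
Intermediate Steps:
Z(X) = 4*X² (Z(X) = (2*X)² = 4*X²)
F = -3742349877 (F = (-160083 + 870*63)*35549 = (-160083 + 54810)*35549 = -105273*35549 = -3742349877)
F + Z(h) = -3742349877 + 4*107² = -3742349877 + 4*11449 = -3742349877 + 45796 = -3742304081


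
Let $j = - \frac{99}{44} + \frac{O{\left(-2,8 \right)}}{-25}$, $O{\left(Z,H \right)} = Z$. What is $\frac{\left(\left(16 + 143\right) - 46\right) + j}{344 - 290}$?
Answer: $\frac{11083}{5400} \approx 2.0524$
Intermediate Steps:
$j = - \frac{217}{100}$ ($j = - \frac{99}{44} - \frac{2}{-25} = \left(-99\right) \frac{1}{44} - - \frac{2}{25} = - \frac{9}{4} + \frac{2}{25} = - \frac{217}{100} \approx -2.17$)
$\frac{\left(\left(16 + 143\right) - 46\right) + j}{344 - 290} = \frac{\left(\left(16 + 143\right) - 46\right) - \frac{217}{100}}{344 - 290} = \frac{\left(159 - 46\right) - \frac{217}{100}}{54} = \left(113 - \frac{217}{100}\right) \frac{1}{54} = \frac{11083}{100} \cdot \frac{1}{54} = \frac{11083}{5400}$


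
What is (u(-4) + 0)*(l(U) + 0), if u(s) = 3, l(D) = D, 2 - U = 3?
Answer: -3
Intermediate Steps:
U = -1 (U = 2 - 1*3 = 2 - 3 = -1)
(u(-4) + 0)*(l(U) + 0) = (3 + 0)*(-1 + 0) = 3*(-1) = -3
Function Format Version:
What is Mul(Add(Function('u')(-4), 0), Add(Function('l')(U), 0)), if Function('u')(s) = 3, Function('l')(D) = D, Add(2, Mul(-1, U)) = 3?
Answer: -3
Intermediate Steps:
U = -1 (U = Add(2, Mul(-1, 3)) = Add(2, -3) = -1)
Mul(Add(Function('u')(-4), 0), Add(Function('l')(U), 0)) = Mul(Add(3, 0), Add(-1, 0)) = Mul(3, -1) = -3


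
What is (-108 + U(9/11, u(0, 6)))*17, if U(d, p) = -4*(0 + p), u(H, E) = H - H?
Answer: -1836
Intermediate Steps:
u(H, E) = 0
U(d, p) = -4*p
(-108 + U(9/11, u(0, 6)))*17 = (-108 - 4*0)*17 = (-108 + 0)*17 = -108*17 = -1836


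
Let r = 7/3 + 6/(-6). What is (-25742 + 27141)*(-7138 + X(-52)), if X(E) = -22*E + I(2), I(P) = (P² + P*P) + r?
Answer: -25117646/3 ≈ -8.3726e+6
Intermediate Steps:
r = 4/3 (r = 7*(⅓) + 6*(-⅙) = 7/3 - 1 = 4/3 ≈ 1.3333)
I(P) = 4/3 + 2*P² (I(P) = (P² + P*P) + 4/3 = (P² + P²) + 4/3 = 2*P² + 4/3 = 4/3 + 2*P²)
X(E) = 28/3 - 22*E (X(E) = -22*E + (4/3 + 2*2²) = -22*E + (4/3 + 2*4) = -22*E + (4/3 + 8) = -22*E + 28/3 = 28/3 - 22*E)
(-25742 + 27141)*(-7138 + X(-52)) = (-25742 + 27141)*(-7138 + (28/3 - 22*(-52))) = 1399*(-7138 + (28/3 + 1144)) = 1399*(-7138 + 3460/3) = 1399*(-17954/3) = -25117646/3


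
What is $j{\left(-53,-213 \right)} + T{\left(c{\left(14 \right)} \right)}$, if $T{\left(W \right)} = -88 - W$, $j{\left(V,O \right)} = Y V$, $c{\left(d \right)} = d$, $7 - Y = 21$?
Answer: $640$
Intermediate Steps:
$Y = -14$ ($Y = 7 - 21 = -14$)
$j{\left(V,O \right)} = - 14 V$
$j{\left(-53,-213 \right)} + T{\left(c{\left(14 \right)} \right)} = \left(-14\right) \left(-53\right) - 102 = 742 - 102 = 640$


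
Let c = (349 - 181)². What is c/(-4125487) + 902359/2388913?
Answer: 3655245643321/9855429525631 ≈ 0.37089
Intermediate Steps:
c = 28224 (c = 168² = 28224)
c/(-4125487) + 902359/2388913 = 28224/(-4125487) + 902359/2388913 = 28224*(-1/4125487) + 902359*(1/2388913) = -28224/4125487 + 902359/2388913 = 3655245643321/9855429525631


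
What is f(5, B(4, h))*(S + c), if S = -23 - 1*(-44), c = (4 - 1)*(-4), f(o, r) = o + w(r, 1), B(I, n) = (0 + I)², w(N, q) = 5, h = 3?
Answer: 90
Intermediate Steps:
B(I, n) = I²
f(o, r) = 5 + o (f(o, r) = o + 5 = 5 + o)
c = -12 (c = 3*(-4) = -12)
S = 21 (S = -23 + 44 = 21)
f(5, B(4, h))*(S + c) = (5 + 5)*(21 - 12) = 10*9 = 90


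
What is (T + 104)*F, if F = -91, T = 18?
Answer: -11102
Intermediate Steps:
(T + 104)*F = (18 + 104)*(-91) = 122*(-91) = -11102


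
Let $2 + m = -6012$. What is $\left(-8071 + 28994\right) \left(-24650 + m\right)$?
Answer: $-641582872$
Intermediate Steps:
$m = -6014$ ($m = -2 - 6012 = -6014$)
$\left(-8071 + 28994\right) \left(-24650 + m\right) = \left(-8071 + 28994\right) \left(-24650 - 6014\right) = 20923 \left(-30664\right) = -641582872$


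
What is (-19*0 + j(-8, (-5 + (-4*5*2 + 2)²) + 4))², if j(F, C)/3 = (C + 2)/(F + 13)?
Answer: 751689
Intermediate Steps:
j(F, C) = 3*(2 + C)/(13 + F) (j(F, C) = 3*((C + 2)/(F + 13)) = 3*((2 + C)/(13 + F)) = 3*(2 + C)/(13 + F))
(-19*0 + j(-8, (-5 + (-4*5*2 + 2)²) + 4))² = (-19*0 + 3*(2 + ((-5 + (-4*5*2 + 2)²) + 4))/(13 - 8))² = (0 + 3*(2 + ((-5 + (-20*2 + 2)²) + 4))/5)² = (0 + 3*(⅕)*(2 + ((-5 + (-40 + 2)²) + 4)))² = (0 + 3*(⅕)*(2 + ((-5 + (-38)²) + 4)))² = (0 + 3*(⅕)*(2 + ((-5 + 1444) + 4)))² = (0 + 3*(⅕)*(2 + (1439 + 4)))² = (0 + 3*(⅕)*(2 + 1443))² = (0 + 3*(⅕)*1445)² = (0 + 867)² = 867² = 751689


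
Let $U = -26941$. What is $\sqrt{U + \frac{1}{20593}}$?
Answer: $\frac{2 i \sqrt{2856228568779}}{20593} \approx 164.14 i$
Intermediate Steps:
$\sqrt{U + \frac{1}{20593}} = \sqrt{-26941 + \frac{1}{20593}} = \sqrt{- \frac{554796012}{20593}} = \frac{2 i \sqrt{2856228568779}}{20593}$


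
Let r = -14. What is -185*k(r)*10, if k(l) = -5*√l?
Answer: 9250*I*√14 ≈ 34610.0*I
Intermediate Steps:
-185*k(r)*10 = -(-925)*√(-14)*10 = -(-925)*I*√14*10 = (925*I*√14)*10 = 9250*I*√14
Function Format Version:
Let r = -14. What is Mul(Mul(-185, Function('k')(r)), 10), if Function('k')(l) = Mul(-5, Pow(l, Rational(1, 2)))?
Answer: Mul(9250, I, Pow(14, Rational(1, 2))) ≈ Mul(34610., I)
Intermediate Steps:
Mul(Mul(-185, Function('k')(r)), 10) = Mul(Mul(-185, Mul(-5, Pow(-14, Rational(1, 2)))), 10) = Mul(Mul(-185, Mul(-5, Mul(I, Pow(14, Rational(1, 2))))), 10) = Mul(Mul(-185, Mul(-5, I, Pow(14, Rational(1, 2)))), 10) = Mul(Mul(925, I, Pow(14, Rational(1, 2))), 10) = Mul(9250, I, Pow(14, Rational(1, 2)))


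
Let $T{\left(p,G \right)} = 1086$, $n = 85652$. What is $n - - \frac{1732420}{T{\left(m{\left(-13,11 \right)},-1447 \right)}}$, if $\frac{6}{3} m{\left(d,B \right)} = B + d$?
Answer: $\frac{47375246}{543} \approx 87247.0$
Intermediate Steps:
$m{\left(d,B \right)} = \frac{B}{2} + \frac{d}{2}$ ($m{\left(d,B \right)} = \frac{B + d}{2} = \frac{B}{2} + \frac{d}{2}$)
$n - - \frac{1732420}{T{\left(m{\left(-13,11 \right)},-1447 \right)}} = 85652 - - \frac{1732420}{1086} = 85652 - \left(-1732420\right) \frac{1}{1086} = 85652 - - \frac{866210}{543} = 85652 + \frac{866210}{543} = \frac{47375246}{543}$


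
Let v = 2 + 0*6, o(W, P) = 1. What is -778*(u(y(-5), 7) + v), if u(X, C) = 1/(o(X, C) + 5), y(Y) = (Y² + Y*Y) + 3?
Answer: -5057/3 ≈ -1685.7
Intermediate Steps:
y(Y) = 3 + 2*Y² (y(Y) = (Y² + Y²) + 3 = 2*Y² + 3 = 3 + 2*Y²)
u(X, C) = ⅙ (u(X, C) = 1/(1 + 5) = 1/6 = ⅙)
v = 2 (v = 2 + 0 = 2)
-778*(u(y(-5), 7) + v) = -778*(⅙ + 2) = -778*13/6 = -5057/3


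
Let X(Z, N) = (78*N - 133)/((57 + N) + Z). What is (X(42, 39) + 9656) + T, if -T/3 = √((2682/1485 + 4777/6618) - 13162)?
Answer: 1335437/138 - 7*I*√35581257518070/121330 ≈ 9677.1 - 344.14*I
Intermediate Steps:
X(Z, N) = (-133 + 78*N)/(57 + N + Z)
T = -7*I*√35581257518070/121330 (T = -3*√((2682/1485 + 4777/6618) - 13162) = -3*√((2682*(1/1485) + 4777*(1/6618)) - 13162) = -3*√((298/165 + 4777/6618) - 13162) = -3*√(920123/363990 - 13162) = -7*I*√35581257518070/121330 ≈ -344.14*I)
(X(42, 39) + 9656) + T = ((-133 + 78*39)/(57 + 39 + 42) + 9656) - 7*I*√35581257518070/121330 = ((-133 + 3042)/138 + 9656) - 7*I*√35581257518070/121330 = ((1/138)*2909 + 9656) - 7*I*√35581257518070/121330 = (2909/138 + 9656) - 7*I*√35581257518070/121330 = 1335437/138 - 7*I*√35581257518070/121330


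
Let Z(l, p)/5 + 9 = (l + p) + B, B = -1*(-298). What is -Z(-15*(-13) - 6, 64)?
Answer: -2710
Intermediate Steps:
B = 298
Z(l, p) = 1445 + 5*l + 5*p (Z(l, p) = -45 + 5*((l + p) + 298) = -45 + 5*(298 + l + p) = -45 + (1490 + 5*l + 5*p) = 1445 + 5*l + 5*p)
-Z(-15*(-13) - 6, 64) = -(1445 + 5*(-15*(-13) - 6) + 5*64) = -(1445 + 5*(195 - 6) + 320) = -(1445 + 5*189 + 320) = -(1445 + 945 + 320) = -1*2710 = -2710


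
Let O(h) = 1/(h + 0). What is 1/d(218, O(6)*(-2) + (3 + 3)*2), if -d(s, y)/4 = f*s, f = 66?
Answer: -1/57552 ≈ -1.7376e-5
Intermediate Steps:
O(h) = 1/h
d(s, y) = -264*s
1/d(218, O(6)*(-2) + (3 + 3)*2) = 1/(-264*218) = 1/(-57552) = -1/57552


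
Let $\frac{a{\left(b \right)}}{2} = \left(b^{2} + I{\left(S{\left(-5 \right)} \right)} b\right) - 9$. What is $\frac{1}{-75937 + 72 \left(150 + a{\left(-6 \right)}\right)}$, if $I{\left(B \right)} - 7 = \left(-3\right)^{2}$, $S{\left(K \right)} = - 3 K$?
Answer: $- \frac{1}{75073} \approx -1.332 \cdot 10^{-5}$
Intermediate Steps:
$I{\left(B \right)} = 16$ ($I{\left(B \right)} = 7 + \left(-3\right)^{2} = 7 + 9 = 16$)
$a{\left(b \right)} = -18 + 2 b^{2} + 32 b$ ($a{\left(b \right)} = 2 \left(\left(b^{2} + 16 b\right) - 9\right) = 2 \left(-9 + b^{2} + 16 b\right) = -18 + 2 b^{2} + 32 b$)
$\frac{1}{-75937 + 72 \left(150 + a{\left(-6 \right)}\right)} = \frac{1}{-75937 + 72 \left(150 + \left(-18 + 2 \left(-6\right)^{2} + 32 \left(-6\right)\right)\right)} = \frac{1}{-75937 + 72 \left(150 - 138\right)} = \frac{1}{-75937 + 72 \cdot 12} = \frac{1}{-75937 + 864} = \frac{1}{-75073} = - \frac{1}{75073}$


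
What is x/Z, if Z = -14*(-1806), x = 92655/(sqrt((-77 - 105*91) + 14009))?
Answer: 10295*sqrt(4377)/12296452 ≈ 0.055390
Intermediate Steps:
x = 30885*sqrt(4377)/1459 (x = 92655/(sqrt((-77 - 9555) + 14009)) = 92655/(sqrt(-9632 + 14009)) = 92655/(sqrt(4377)) = 92655*(sqrt(4377)/4377) = 30885*sqrt(4377)/1459 ≈ 1400.5)
Z = 25284
x/Z = (30885*sqrt(4377)/1459)/25284 = (30885*sqrt(4377)/1459)*(1/25284) = 10295*sqrt(4377)/12296452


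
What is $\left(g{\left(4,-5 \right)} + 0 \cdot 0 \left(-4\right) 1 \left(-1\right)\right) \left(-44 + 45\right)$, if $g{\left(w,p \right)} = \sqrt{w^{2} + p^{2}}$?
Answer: $\sqrt{41} \approx 6.4031$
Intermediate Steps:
$g{\left(w,p \right)} = \sqrt{p^{2} + w^{2}}$
$\left(g{\left(4,-5 \right)} + 0 \cdot 0 \left(-4\right) 1 \left(-1\right)\right) \left(-44 + 45\right) = \left(\sqrt{\left(-5\right)^{2} + 4^{2}} + 0 \cdot 0 \left(-4\right) 1 \left(-1\right)\right) \left(-44 + 45\right) = \left(\sqrt{25 + 16} + 0 \cdot 0 \cdot 1 \left(-1\right)\right) 1 = \left(\sqrt{41} + 0 \cdot 1 \left(-1\right)\right) 1 = \left(\sqrt{41} + 0 \left(-1\right)\right) 1 = \left(\sqrt{41} + 0\right) 1 = \sqrt{41} \cdot 1 = \sqrt{41}$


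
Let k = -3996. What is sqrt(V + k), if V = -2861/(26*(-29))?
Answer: I*sqrt(2269632742)/754 ≈ 63.184*I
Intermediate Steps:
V = 2861/754 (V = -2861/(-754) = -2861*(-1/754) = 2861/754 ≈ 3.7944)
sqrt(V + k) = sqrt(2861/754 - 3996) = sqrt(-3010123/754) = I*sqrt(2269632742)/754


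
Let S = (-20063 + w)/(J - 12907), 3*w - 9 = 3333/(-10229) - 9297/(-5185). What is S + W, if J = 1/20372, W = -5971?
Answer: -83248215287171892037/13945719164523095 ≈ -5969.4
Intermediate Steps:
w = 185051231/53037365 (w = 3 + (3333/(-10229) - 9297/(-5185))/3 = 3 + (3333*(-1/10229) - 9297*(-1/5185))/3 = 3 + (-3333/10229 + 9297/5185)/3 = 3 + (1/3)*(77817408/53037365) = 3 + 25939136/53037365 = 185051231/53037365 ≈ 3.4891)
J = 1/20372 ≈ 4.9087e-5
S = 21673844195508208/13945719164523095 (S = (-20063 + 185051231/53037365)/(1/20372 - 12907) = -1063903602764/(53037365*(-262941403/20372)) = -1063903602764/53037365*(-20372/262941403) = 21673844195508208/13945719164523095 ≈ 1.5542)
S + W = 21673844195508208/13945719164523095 - 5971 = -83248215287171892037/13945719164523095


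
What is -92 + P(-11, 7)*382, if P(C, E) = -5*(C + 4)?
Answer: 13278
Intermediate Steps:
P(C, E) = -20 - 5*C (P(C, E) = -5*(4 + C) = -20 - 5*C)
-92 + P(-11, 7)*382 = -92 + (-20 - 5*(-11))*382 = -92 + (-20 + 55)*382 = -92 + 35*382 = -92 + 13370 = 13278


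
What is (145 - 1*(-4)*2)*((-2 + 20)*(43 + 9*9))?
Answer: 341496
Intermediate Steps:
(145 - 1*(-4)*2)*((-2 + 20)*(43 + 9*9)) = (145 + 4*2)*(18*(43 + 81)) = (145 + 8)*(18*124) = 153*2232 = 341496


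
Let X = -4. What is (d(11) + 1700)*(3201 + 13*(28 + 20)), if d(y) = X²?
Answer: 6563700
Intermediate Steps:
d(y) = 16 (d(y) = (-4)² = 16)
(d(11) + 1700)*(3201 + 13*(28 + 20)) = (16 + 1700)*(3201 + 13*(28 + 20)) = 1716*(3201 + 13*48) = 1716*(3201 + 624) = 1716*3825 = 6563700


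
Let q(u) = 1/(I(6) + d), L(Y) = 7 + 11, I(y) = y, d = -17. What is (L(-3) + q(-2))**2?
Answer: 38809/121 ≈ 320.74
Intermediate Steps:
L(Y) = 18
q(u) = -1/11 (q(u) = 1/(6 - 17) = 1/(-11) = -1/11)
(L(-3) + q(-2))**2 = (18 - 1/11)**2 = (197/11)**2 = 38809/121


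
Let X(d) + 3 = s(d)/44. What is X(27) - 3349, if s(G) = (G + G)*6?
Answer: -36791/11 ≈ -3344.6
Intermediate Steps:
s(G) = 12*G (s(G) = (2*G)*6 = 12*G)
X(d) = -3 + 3*d/11 (X(d) = -3 + (12*d)/44 = -3 + (12*d)*(1/44) = -3 + 3*d/11)
X(27) - 3349 = (-3 + (3/11)*27) - 3349 = (-3 + 81/11) - 3349 = 48/11 - 3349 = -36791/11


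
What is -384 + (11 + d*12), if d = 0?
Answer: -373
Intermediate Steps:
-384 + (11 + d*12) = -384 + (11 + 0*12) = -384 + (11 + 0) = -384 + 11 = -373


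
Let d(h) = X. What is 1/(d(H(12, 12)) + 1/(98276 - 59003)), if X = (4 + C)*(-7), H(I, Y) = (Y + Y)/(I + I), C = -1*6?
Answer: 39273/549823 ≈ 0.071428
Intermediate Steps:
C = -6
H(I, Y) = Y/I (H(I, Y) = (2*Y)/((2*I)) = (2*Y)*(1/(2*I)) = Y/I)
X = 14 (X = (4 - 6)*(-7) = -2*(-7) = 14)
d(h) = 14
1/(d(H(12, 12)) + 1/(98276 - 59003)) = 1/(14 + 1/(98276 - 59003)) = 1/(14 + 1/39273) = 1/(549823/39273) = 39273/549823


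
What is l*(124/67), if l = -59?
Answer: -7316/67 ≈ -109.19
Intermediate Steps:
l*(124/67) = -7316/67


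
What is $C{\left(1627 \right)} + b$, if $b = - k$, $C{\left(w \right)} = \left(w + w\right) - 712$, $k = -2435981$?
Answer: $2438523$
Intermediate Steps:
$C{\left(w \right)} = -712 + 2 w$ ($C{\left(w \right)} = 2 w - 712 = -712 + 2 w$)
$b = 2435981$ ($b = \left(-1\right) \left(-2435981\right) = 2435981$)
$C{\left(1627 \right)} + b = \left(-712 + 2 \cdot 1627\right) + 2435981 = \left(-712 + 3254\right) + 2435981 = 2542 + 2435981 = 2438523$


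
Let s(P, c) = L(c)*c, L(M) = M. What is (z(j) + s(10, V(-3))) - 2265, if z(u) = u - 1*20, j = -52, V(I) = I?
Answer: -2328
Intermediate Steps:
z(u) = -20 + u (z(u) = u - 20 = -20 + u)
s(P, c) = c**2 (s(P, c) = c*c = c**2)
(z(j) + s(10, V(-3))) - 2265 = ((-20 - 52) + (-3)**2) - 2265 = (-72 + 9) - 2265 = -63 - 2265 = -2328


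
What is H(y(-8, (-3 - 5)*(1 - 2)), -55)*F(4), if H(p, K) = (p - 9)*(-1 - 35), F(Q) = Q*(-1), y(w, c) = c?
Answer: -144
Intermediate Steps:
F(Q) = -Q
H(p, K) = 324 - 36*p (H(p, K) = (-9 + p)*(-36) = 324 - 36*p)
H(y(-8, (-3 - 5)*(1 - 2)), -55)*F(4) = (324 - 36*(-3 - 5)*(1 - 2))*(-1*4) = (324 - (-288)*(-1))*(-4) = (324 - 36*8)*(-4) = (324 - 288)*(-4) = 36*(-4) = -144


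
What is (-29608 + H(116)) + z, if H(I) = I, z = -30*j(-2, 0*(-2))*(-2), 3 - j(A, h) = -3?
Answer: -29132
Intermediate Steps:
j(A, h) = 6 (j(A, h) = 3 - 1*(-3) = 3 + 3 = 6)
z = 360 (z = -30*6*(-2) = -180*(-2) = 360)
(-29608 + H(116)) + z = (-29608 + 116) + 360 = -29492 + 360 = -29132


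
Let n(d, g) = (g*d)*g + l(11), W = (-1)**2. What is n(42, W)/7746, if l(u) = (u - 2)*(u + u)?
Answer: 40/1291 ≈ 0.030984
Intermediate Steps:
l(u) = 2*u*(-2 + u) (l(u) = (-2 + u)*(2*u) = 2*u*(-2 + u))
W = 1
n(d, g) = 198 + d*g**2 (n(d, g) = (g*d)*g + 2*11*(-2 + 11) = (d*g)*g + 2*11*9 = d*g**2 + 198 = 198 + d*g**2)
n(42, W)/7746 = (198 + 42*1**2)/7746 = (198 + 42*1)*(1/7746) = (198 + 42)*(1/7746) = 240*(1/7746) = 40/1291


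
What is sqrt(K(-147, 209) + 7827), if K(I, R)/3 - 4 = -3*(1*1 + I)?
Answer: 9*sqrt(113) ≈ 95.671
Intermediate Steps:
K(I, R) = 3 - 9*I (K(I, R) = 12 + 3*(-3*(1*1 + I)) = 12 + 3*(-3*(1 + I)) = 12 + 3*(-3 - 3*I) = 12 + (-9 - 9*I) = 3 - 9*I)
sqrt(K(-147, 209) + 7827) = sqrt((3 - 9*(-147)) + 7827) = sqrt((3 + 1323) + 7827) = sqrt(1326 + 7827) = sqrt(9153) = 9*sqrt(113)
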